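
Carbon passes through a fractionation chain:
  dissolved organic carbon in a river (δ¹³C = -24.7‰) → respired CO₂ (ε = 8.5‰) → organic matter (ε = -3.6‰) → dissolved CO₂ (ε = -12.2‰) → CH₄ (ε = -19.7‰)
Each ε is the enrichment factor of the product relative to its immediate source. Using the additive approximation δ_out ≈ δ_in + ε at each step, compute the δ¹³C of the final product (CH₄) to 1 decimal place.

-51.7‰

step 1: δ ≈ -24.7 + (8.5) = -16.2‰
step 2: δ ≈ -16.2 + (-3.6) = -19.8‰
step 3: δ ≈ -19.8 + (-12.2) = -32.0‰
step 4: δ ≈ -32.0 + (-19.7) = -51.7‰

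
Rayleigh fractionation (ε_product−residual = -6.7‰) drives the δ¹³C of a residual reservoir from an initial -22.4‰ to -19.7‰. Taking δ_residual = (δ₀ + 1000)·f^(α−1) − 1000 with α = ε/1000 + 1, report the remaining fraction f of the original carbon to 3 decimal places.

0.663

α − 1 = ε/1000 = -0.0067
(δ_res + 1000)/(δ₀ + 1000) = (-19.7 + 1000)/(-22.4 + 1000) = 980.3/977.6 = 1.002762
f = 1.002762^(1/-0.0067) = exp(ln(1.002762)/-0.0067) = exp(0.00276/-0.0067)
f = exp(-0.4117) = 0.6626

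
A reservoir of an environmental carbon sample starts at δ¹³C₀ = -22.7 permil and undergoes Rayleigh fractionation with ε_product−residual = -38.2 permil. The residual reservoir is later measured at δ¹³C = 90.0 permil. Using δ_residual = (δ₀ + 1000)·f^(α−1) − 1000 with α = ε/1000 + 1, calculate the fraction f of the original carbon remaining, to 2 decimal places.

α − 1 = ε/1000 = -0.0382
(δ_res + 1000)/(δ₀ + 1000) = (90.0 + 1000)/(-22.7 + 1000) = 1090.0/977.3 = 1.115318
f = 1.115318^(1/-0.0382) = exp(ln(1.115318)/-0.0382) = exp(0.10914/-0.0382)
f = exp(-2.8570) = 0.0574

0.06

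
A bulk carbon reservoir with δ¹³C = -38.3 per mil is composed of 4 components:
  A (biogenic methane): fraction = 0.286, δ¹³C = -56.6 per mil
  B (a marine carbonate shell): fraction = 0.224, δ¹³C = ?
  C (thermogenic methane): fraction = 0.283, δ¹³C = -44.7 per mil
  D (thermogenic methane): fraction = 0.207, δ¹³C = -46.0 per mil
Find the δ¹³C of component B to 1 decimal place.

0.3 per mil

Isotope mass balance: δ_bulk = Σ fᵢ·δᵢ.
-38.3 = 0.286×(-56.6) + 0.224×δ_B + 0.283×(-44.7) + 0.207×(-46.0)
0.224·δ_B = -38.3 − (-38.360) = 0.060
δ_B = 0.060 / 0.224 = 0.27 per mil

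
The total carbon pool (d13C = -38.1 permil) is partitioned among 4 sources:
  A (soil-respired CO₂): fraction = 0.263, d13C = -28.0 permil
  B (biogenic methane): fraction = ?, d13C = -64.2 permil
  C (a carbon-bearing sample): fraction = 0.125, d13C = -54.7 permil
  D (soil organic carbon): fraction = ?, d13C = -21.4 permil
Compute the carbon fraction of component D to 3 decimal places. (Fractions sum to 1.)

Let f_D and f_B be the unknown fractions; fractions sum to 1 so f_D + f_B = 0.612.
Mass balance: Σ fᵢ·δᵢ = δ_bulk ⇒ f_D·(-21.4) + f_B·(-64.2) = -38.1 − (-14.202) = -23.898
Substitute f_B = 0.612 − f_D:
f_D·(-21.4 − -64.2) = -23.898 − 0.612×(-64.2) = 15.392
f_D = 15.392 / 42.8 = 0.3596

0.360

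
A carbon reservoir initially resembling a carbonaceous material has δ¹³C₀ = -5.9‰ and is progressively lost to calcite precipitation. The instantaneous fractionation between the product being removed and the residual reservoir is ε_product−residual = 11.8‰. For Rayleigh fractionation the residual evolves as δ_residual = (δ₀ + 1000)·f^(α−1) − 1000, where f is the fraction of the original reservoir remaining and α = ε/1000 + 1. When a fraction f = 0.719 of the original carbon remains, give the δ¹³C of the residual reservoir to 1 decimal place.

-9.8‰

Rayleigh residual: δ_res = (δ₀ + 1000)·f^(α−1) − 1000
α = ε/1000 + 1 = 1.01180, so α − 1 = 0.01180
f^(α−1) = 0.719^(0.01180) = 0.996115
δ_res = (-5.9 + 1000) × 0.996115 − 1000 = 990.238 − 1000 = -9.76‰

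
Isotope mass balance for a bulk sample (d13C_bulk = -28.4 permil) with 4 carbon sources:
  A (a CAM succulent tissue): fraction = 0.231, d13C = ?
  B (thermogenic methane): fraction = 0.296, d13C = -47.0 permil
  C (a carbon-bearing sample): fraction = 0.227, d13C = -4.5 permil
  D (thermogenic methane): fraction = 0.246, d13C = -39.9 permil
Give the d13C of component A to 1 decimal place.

-15.8 permil

Isotope mass balance: δ_bulk = Σ fᵢ·δᵢ.
-28.4 = 0.231×δ_A + 0.296×(-47.0) + 0.227×(-4.5) + 0.246×(-39.9)
0.231·δ_A = -28.4 − (-24.749) = -3.651
δ_A = -3.651 / 0.231 = -15.81 permil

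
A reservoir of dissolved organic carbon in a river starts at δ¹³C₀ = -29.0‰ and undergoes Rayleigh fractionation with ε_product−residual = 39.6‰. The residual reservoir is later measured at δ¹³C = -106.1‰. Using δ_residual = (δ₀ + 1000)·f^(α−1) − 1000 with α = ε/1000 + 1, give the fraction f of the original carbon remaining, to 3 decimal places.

0.124

α − 1 = ε/1000 = 0.0396
(δ_res + 1000)/(δ₀ + 1000) = (-106.1 + 1000)/(-29.0 + 1000) = 893.9/971.0 = 0.920597
f = 0.920597^(1/0.0396) = exp(ln(0.920597)/0.0396) = exp(-0.08273/0.0396)
f = exp(-2.0892) = 0.1238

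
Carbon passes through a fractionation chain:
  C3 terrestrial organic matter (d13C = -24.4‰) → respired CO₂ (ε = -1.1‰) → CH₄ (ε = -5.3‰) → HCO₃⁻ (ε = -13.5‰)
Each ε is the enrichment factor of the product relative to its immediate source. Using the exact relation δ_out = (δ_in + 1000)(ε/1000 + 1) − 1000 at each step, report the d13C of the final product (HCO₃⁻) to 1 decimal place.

step 1: δ = (-24.40 + 1000)·(-1.1/1000 + 1) − 1000 = -25.47‰
step 2: δ = (-25.47 + 1000)·(-5.3/1000 + 1) − 1000 = -30.64‰
step 3: δ = (-30.64 + 1000)·(-13.5/1000 + 1) − 1000 = -43.72‰

-43.7‰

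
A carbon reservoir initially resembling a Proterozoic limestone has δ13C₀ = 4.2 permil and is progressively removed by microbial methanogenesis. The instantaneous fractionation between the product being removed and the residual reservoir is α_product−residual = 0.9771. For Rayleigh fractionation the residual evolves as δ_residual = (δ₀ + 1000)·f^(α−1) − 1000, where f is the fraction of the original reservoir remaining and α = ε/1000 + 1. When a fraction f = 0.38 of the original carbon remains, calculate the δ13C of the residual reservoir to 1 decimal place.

Rayleigh residual: δ_res = (δ₀ + 1000)·f^(α−1) − 1000
α − 1 = -0.02290
f^(α−1) = 0.38^(-0.02290) = 1.022405
δ_res = (4.2 + 1000) × 1.022405 − 1000 = 1026.699 − 1000 = 26.70 permil

26.7 permil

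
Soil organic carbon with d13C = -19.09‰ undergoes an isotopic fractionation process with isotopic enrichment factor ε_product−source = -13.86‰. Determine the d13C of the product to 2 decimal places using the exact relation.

Exactly, δ_product = (δ_source + 1000)·(ε/1000 + 1) − 1000.
δ_product = (-19.09 + 1000) × (-13.86/1000 + 1) − 1000
δ_product = -32.685‰

-32.69‰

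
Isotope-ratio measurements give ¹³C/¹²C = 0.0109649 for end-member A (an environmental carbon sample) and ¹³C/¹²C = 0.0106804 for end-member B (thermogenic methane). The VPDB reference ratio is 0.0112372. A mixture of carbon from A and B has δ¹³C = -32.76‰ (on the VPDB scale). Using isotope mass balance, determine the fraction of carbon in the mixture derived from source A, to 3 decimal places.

0.663

δ_A = (0.0109649/0.0112372 − 1)×1000 = (0.975768 − 1)×1000 = -24.232‰
δ_B = (0.0106804/0.0112372 − 1)×1000 = (0.950450 − 1)×1000 = -49.550‰
f_A = (δ_mix − δ_B)/(δ_A − δ_B) = (-32.76 − (-49.550))/(-24.232 − (-49.550))
f_A = 16.790 / 25.318 = 0.6632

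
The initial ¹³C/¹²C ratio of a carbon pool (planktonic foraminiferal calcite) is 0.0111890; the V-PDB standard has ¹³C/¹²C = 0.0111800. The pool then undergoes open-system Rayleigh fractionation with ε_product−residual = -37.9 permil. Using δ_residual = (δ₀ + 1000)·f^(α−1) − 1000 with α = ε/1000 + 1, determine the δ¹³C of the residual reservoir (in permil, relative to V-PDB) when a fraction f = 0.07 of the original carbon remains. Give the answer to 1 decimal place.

δ₀ = (0.0111890/0.0111800 − 1)×1000 = (1.000805 − 1)×1000 = 0.805 permil
α − 1 = ε/1000 = -0.0379
f^(α−1) = 0.07^(-0.0379) = 1.106040
δ_res = (0.805 + 1000) × 1.106040 − 1000 = 1106.930 − 1000 = 106.93 permil

106.9 permil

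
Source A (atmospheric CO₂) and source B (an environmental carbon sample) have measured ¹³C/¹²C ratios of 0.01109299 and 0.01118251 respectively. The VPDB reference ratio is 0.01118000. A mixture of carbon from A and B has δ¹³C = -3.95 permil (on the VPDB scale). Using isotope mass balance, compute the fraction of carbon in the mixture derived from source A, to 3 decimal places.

δ_A = (0.01109299/0.01118000 − 1)×1000 = (0.992217 − 1)×1000 = -7.783 permil
δ_B = (0.01118251/0.01118000 − 1)×1000 = (1.000225 − 1)×1000 = 0.225 permil
f_A = (δ_mix − δ_B)/(δ_A − δ_B) = (-3.95 − (0.225))/(-7.783 − (0.225))
f_A = -4.175 / -8.007 = 0.5213

0.521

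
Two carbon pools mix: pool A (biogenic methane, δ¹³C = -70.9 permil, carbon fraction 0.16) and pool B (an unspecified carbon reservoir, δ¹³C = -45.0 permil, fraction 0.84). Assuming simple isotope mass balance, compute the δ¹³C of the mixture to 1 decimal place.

δ_mix = f_A·δ_A + f_B·δ_B
δ_mix = 0.16 × (-70.9) + 0.84 × (-45.0)
δ_mix = -11.34 + -37.80 = -49.14 permil

-49.1 permil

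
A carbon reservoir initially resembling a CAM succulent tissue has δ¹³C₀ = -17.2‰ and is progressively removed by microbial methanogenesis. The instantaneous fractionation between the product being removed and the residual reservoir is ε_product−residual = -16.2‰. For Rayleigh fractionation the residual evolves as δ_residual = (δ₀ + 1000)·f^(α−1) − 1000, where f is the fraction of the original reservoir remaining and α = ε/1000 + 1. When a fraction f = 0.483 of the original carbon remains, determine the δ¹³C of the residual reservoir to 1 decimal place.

Rayleigh residual: δ_res = (δ₀ + 1000)·f^(α−1) − 1000
α = ε/1000 + 1 = 0.98380, so α − 1 = -0.01620
f^(α−1) = 0.483^(-0.01620) = 1.011859
δ_res = (-17.2 + 1000) × 1.011859 − 1000 = 994.455 − 1000 = -5.54‰

-5.5‰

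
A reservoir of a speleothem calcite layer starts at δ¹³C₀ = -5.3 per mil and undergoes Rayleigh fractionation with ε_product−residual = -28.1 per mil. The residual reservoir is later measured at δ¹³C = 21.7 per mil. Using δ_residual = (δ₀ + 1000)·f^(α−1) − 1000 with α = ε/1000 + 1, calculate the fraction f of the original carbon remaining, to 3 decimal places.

0.386

α − 1 = ε/1000 = -0.0281
(δ_res + 1000)/(δ₀ + 1000) = (21.7 + 1000)/(-5.3 + 1000) = 1021.7/994.7 = 1.027144
f = 1.027144^(1/-0.0281) = exp(ln(1.027144)/-0.0281) = exp(0.02678/-0.0281)
f = exp(-0.9531) = 0.3855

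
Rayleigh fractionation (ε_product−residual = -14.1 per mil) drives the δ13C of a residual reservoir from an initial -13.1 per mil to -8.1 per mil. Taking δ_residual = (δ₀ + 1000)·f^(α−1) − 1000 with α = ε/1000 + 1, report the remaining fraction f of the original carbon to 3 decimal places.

0.699

α − 1 = ε/1000 = -0.0141
(δ_res + 1000)/(δ₀ + 1000) = (-8.1 + 1000)/(-13.1 + 1000) = 991.9/986.9 = 1.005066
f = 1.005066^(1/-0.0141) = exp(ln(1.005066)/-0.0141) = exp(0.00505/-0.0141)
f = exp(-0.3584) = 0.6988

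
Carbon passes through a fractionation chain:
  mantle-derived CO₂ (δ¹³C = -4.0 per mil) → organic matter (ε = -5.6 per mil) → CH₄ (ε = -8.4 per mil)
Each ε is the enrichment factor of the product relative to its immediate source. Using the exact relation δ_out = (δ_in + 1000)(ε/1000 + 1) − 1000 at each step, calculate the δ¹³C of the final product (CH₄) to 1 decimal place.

-17.9 per mil

step 1: δ = (-4.00 + 1000)·(-5.6/1000 + 1) − 1000 = -9.58 per mil
step 2: δ = (-9.58 + 1000)·(-8.4/1000 + 1) − 1000 = -17.90 per mil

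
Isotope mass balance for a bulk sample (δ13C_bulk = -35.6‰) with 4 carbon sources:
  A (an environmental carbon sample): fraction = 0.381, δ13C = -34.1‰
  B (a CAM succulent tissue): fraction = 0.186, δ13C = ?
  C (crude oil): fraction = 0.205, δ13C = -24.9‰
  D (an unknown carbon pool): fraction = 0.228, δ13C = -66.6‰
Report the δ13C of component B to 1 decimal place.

-12.5‰

Isotope mass balance: δ_bulk = Σ fᵢ·δᵢ.
-35.6 = 0.381×(-34.1) + 0.186×δ_B + 0.205×(-24.9) + 0.228×(-66.6)
0.186·δ_B = -35.6 − (-33.281) = -2.319
δ_B = -2.319 / 0.186 = -12.47‰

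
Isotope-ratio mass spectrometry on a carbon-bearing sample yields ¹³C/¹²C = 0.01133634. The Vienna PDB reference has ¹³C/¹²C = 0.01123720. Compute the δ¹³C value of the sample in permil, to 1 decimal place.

8.8 permil

δ¹³C = (R_sample / R_standard − 1) × 1000
R_sample / R_standard = 0.01133634 / 0.01123720 = 1.008822
δ¹³C = (1.008822 − 1) × 1000 = 8.82 permil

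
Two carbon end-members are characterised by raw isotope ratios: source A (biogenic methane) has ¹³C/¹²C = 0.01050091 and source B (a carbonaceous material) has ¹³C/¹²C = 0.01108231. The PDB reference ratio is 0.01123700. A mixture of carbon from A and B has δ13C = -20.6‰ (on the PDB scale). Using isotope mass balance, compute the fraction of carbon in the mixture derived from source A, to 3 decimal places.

0.132

δ_A = (0.01050091/0.01123700 − 1)×1000 = (0.934494 − 1)×1000 = -65.506‰
δ_B = (0.01108231/0.01123700 − 1)×1000 = (0.986234 − 1)×1000 = -13.766‰
f_A = (δ_mix − δ_B)/(δ_A − δ_B) = (-20.6 − (-13.766))/(-65.506 − (-13.766))
f_A = -6.834 / -51.740 = 0.1321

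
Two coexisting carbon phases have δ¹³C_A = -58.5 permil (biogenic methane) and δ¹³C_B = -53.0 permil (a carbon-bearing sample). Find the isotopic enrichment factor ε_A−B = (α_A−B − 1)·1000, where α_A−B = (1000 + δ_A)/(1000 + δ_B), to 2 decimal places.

-5.81 permil

α_A−B = (1000 + -58.5) / (1000 + -53.0) = 941.5 / 947.0 = 0.994192
ε_A−B = (0.994192 − 1) × 1000 = -5.808 permil
(The approximation ε ≈ δ_A − δ_B would give -5.5 permil.)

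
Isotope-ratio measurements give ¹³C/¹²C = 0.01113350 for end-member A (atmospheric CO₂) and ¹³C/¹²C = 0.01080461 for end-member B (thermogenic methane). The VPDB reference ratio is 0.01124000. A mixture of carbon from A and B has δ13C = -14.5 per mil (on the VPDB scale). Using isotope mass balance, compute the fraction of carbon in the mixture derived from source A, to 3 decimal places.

0.828

δ_A = (0.01113350/0.01124000 − 1)×1000 = (0.990525 − 1)×1000 = -9.475 per mil
δ_B = (0.01080461/0.01124000 − 1)×1000 = (0.961264 − 1)×1000 = -38.736 per mil
f_A = (δ_mix − δ_B)/(δ_A − δ_B) = (-14.5 − (-38.736))/(-9.475 − (-38.736))
f_A = 24.236 / 29.261 = 0.8283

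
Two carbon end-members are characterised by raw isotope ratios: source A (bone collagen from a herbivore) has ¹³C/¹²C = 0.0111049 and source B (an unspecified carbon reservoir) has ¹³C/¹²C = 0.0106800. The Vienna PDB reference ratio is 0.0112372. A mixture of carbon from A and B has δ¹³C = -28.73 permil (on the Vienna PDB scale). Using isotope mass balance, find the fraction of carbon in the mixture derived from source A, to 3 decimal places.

0.552

δ_A = (0.0111049/0.0112372 − 1)×1000 = (0.988227 − 1)×1000 = -11.773 permil
δ_B = (0.0106800/0.0112372 − 1)×1000 = (0.950415 − 1)×1000 = -49.585 permil
f_A = (δ_mix − δ_B)/(δ_A − δ_B) = (-28.73 − (-49.585))/(-11.773 − (-49.585))
f_A = 20.855 / 37.812 = 0.5516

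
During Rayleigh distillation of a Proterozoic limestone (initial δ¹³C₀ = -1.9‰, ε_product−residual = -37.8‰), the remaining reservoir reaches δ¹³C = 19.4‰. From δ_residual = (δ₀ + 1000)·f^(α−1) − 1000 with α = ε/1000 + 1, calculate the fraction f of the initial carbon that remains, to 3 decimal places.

0.572

α − 1 = ε/1000 = -0.0378
(δ_res + 1000)/(δ₀ + 1000) = (19.4 + 1000)/(-1.9 + 1000) = 1019.4/998.1 = 1.021341
f = 1.021341^(1/-0.0378) = exp(ln(1.021341)/-0.0378) = exp(0.02112/-0.0378)
f = exp(-0.5586) = 0.5720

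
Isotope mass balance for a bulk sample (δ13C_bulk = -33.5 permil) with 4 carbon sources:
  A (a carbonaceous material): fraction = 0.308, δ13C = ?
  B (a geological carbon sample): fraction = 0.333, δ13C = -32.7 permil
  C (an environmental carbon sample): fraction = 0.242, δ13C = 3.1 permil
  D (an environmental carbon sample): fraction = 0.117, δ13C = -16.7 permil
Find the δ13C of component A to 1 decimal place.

Isotope mass balance: δ_bulk = Σ fᵢ·δᵢ.
-33.5 = 0.308×δ_A + 0.333×(-32.7) + 0.242×(3.1) + 0.117×(-16.7)
0.308·δ_A = -33.5 − (-12.093) = -21.407
δ_A = -21.407 / 0.308 = -69.50 permil

-69.5 permil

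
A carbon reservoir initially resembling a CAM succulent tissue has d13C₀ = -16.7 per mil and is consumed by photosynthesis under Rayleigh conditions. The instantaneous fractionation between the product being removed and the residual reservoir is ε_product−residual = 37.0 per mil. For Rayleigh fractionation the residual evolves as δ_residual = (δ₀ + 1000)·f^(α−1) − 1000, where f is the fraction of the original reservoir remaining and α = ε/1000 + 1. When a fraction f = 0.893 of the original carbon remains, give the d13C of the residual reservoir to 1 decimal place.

-20.8 per mil

Rayleigh residual: δ_res = (δ₀ + 1000)·f^(α−1) − 1000
α = ε/1000 + 1 = 1.03700, so α − 1 = 0.03700
f^(α−1) = 0.893^(0.03700) = 0.995822
δ_res = (-16.7 + 1000) × 0.995822 − 1000 = 979.191 − 1000 = -20.81 per mil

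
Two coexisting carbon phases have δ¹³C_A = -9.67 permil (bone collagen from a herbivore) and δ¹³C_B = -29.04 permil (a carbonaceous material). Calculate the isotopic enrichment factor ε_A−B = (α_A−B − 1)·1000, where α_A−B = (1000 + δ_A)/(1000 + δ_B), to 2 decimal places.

19.95 permil

α_A−B = (1000 + -9.67) / (1000 + -29.04) = 990.33 / 970.96 = 1.019949
ε_A−B = (1.019949 − 1) × 1000 = 19.949 permil
(The approximation ε ≈ δ_A − δ_B would give 19.37 permil.)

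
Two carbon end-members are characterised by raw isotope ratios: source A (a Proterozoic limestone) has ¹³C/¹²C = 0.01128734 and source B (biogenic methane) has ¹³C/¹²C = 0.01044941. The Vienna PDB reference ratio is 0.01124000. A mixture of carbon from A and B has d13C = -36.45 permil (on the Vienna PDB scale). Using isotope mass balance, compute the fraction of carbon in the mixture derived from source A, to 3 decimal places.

0.455

δ_A = (0.01128734/0.01124000 − 1)×1000 = (1.004212 − 1)×1000 = 4.212 permil
δ_B = (0.01044941/0.01124000 − 1)×1000 = (0.929663 − 1)×1000 = -70.337 permil
f_A = (δ_mix − δ_B)/(δ_A − δ_B) = (-36.45 − (-70.337))/(4.212 − (-70.337))
f_A = 33.887 / 74.549 = 0.4546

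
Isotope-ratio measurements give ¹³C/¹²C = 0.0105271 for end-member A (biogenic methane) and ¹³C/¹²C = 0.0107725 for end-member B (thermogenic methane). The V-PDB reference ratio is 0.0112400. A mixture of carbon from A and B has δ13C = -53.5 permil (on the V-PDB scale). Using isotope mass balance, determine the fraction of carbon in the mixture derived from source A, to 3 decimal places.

0.545

δ_A = (0.0105271/0.0112400 − 1)×1000 = (0.936575 − 1)×1000 = -63.425 permil
δ_B = (0.0107725/0.0112400 − 1)×1000 = (0.958407 − 1)×1000 = -41.593 permil
f_A = (δ_mix − δ_B)/(δ_A − δ_B) = (-53.5 − (-41.593))/(-63.425 − (-41.593))
f_A = -11.907 / -21.833 = 0.5454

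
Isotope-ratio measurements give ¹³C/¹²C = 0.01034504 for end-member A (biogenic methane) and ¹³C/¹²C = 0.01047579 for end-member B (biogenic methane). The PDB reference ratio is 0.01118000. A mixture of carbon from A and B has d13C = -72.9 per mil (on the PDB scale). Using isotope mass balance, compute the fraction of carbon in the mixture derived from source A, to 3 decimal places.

δ_A = (0.01034504/0.01118000 − 1)×1000 = (0.925317 − 1)×1000 = -74.683 per mil
δ_B = (0.01047579/0.01118000 − 1)×1000 = (0.937012 − 1)×1000 = -62.988 per mil
f_A = (δ_mix − δ_B)/(δ_A − δ_B) = (-72.9 − (-62.988))/(-74.683 − (-62.988))
f_A = -9.912 / -11.695 = 0.8475

0.848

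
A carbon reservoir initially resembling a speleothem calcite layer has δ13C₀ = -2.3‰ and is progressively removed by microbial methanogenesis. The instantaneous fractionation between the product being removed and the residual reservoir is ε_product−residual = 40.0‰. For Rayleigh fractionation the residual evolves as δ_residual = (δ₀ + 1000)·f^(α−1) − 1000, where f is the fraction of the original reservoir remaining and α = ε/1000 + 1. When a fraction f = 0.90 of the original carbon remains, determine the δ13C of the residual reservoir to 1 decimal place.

-6.5‰

Rayleigh residual: δ_res = (δ₀ + 1000)·f^(α−1) − 1000
α = ε/1000 + 1 = 1.04000, so α − 1 = 0.04000
f^(α−1) = 0.90^(0.04000) = 0.995794
δ_res = (-2.3 + 1000) × 0.995794 − 1000 = 993.504 − 1000 = -6.50‰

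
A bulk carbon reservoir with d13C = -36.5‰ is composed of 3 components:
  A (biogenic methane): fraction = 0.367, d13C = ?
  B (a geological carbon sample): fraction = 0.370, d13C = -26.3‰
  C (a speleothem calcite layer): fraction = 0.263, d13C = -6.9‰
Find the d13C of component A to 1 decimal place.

Isotope mass balance: δ_bulk = Σ fᵢ·δᵢ.
-36.5 = 0.367×δ_A + 0.370×(-26.3) + 0.263×(-6.9)
0.367·δ_A = -36.5 − (-11.546) = -24.954
δ_A = -24.954 / 0.367 = -68.00‰

-68.0‰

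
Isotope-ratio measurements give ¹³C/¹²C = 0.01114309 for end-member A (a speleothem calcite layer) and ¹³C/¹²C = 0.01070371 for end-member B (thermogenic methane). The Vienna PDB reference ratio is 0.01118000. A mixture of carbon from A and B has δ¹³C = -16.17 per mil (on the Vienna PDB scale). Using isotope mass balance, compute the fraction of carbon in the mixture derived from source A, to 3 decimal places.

δ_A = (0.01114309/0.01118000 − 1)×1000 = (0.996699 − 1)×1000 = -3.301 per mil
δ_B = (0.01070371/0.01118000 − 1)×1000 = (0.957398 − 1)×1000 = -42.602 per mil
f_A = (δ_mix − δ_B)/(δ_A − δ_B) = (-16.17 − (-42.602))/(-3.301 − (-42.602))
f_A = 26.432 / 39.301 = 0.6726

0.673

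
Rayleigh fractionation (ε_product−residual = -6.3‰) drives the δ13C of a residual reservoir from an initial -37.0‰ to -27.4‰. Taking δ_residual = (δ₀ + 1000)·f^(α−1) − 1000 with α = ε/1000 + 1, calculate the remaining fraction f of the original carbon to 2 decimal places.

0.21

α − 1 = ε/1000 = -0.0063
(δ_res + 1000)/(δ₀ + 1000) = (-27.4 + 1000)/(-37.0 + 1000) = 972.6/963.0 = 1.009969
f = 1.009969^(1/-0.0063) = exp(ln(1.009969)/-0.0063) = exp(0.00992/-0.0063)
f = exp(-1.5745) = 0.2071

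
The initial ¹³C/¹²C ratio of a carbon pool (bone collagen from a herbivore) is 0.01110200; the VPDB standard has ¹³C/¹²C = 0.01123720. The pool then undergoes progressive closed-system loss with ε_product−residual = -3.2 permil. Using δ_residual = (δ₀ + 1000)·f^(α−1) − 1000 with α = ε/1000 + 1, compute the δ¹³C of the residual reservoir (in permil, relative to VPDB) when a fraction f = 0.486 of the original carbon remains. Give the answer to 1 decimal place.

δ₀ = (0.01110200/0.01123720 − 1)×1000 = (0.987969 − 1)×1000 = -12.031 permil
α − 1 = ε/1000 = -0.0032
f^(α−1) = 0.486^(-0.0032) = 1.002312
δ_res = (-12.031 + 1000) × 1.002312 − 1000 = 990.252 − 1000 = -9.75 permil

-9.7 permil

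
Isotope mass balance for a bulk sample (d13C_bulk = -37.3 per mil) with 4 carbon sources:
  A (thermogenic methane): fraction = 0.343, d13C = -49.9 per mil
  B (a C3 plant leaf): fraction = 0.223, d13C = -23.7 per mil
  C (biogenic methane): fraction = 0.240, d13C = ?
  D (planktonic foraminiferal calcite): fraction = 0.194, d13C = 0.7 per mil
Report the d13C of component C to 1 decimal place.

Isotope mass balance: δ_bulk = Σ fᵢ·δᵢ.
-37.3 = 0.343×(-49.9) + 0.223×(-23.7) + 0.240×δ_C + 0.194×(0.7)
0.240·δ_C = -37.3 − (-22.265) = -15.035
δ_C = -15.035 / 0.240 = -62.65 per mil

-62.6 per mil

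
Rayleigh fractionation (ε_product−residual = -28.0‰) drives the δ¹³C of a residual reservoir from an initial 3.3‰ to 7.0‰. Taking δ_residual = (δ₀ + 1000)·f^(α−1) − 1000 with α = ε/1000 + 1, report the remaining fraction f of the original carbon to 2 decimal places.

α − 1 = ε/1000 = -0.0280
(δ_res + 1000)/(δ₀ + 1000) = (7.0 + 1000)/(3.3 + 1000) = 1007.0/1003.3 = 1.003688
f = 1.003688^(1/-0.0280) = exp(ln(1.003688)/-0.0280) = exp(0.00368/-0.0280)
f = exp(-0.1315) = 0.8768

0.88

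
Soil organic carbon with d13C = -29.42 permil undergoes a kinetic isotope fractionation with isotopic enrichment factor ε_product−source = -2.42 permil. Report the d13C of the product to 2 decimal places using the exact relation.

Exactly, δ_product = (δ_source + 1000)·(ε/1000 + 1) − 1000.
δ_product = (-29.42 + 1000) × (-2.42/1000 + 1) − 1000
δ_product = -31.769 permil

-31.77 permil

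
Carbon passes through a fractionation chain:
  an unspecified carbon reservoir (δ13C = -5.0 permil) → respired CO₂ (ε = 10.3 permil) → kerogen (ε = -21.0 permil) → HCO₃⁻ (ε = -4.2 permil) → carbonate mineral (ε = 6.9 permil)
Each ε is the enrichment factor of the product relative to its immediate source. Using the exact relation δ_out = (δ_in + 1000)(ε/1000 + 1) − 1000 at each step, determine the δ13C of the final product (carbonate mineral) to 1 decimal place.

-13.2 permil

step 1: δ = (-5.00 + 1000)·(10.3/1000 + 1) − 1000 = 5.25 permil
step 2: δ = (5.25 + 1000)·(-21.0/1000 + 1) − 1000 = -15.86 permil
step 3: δ = (-15.86 + 1000)·(-4.2/1000 + 1) − 1000 = -20.00 permil
step 4: δ = (-20.00 + 1000)·(6.9/1000 + 1) − 1000 = -13.23 permil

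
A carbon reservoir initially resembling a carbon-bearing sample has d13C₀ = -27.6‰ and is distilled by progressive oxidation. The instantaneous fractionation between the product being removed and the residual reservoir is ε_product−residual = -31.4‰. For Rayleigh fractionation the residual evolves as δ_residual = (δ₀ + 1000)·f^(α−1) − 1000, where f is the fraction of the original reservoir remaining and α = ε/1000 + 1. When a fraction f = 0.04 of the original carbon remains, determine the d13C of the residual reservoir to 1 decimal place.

75.8‰

Rayleigh residual: δ_res = (δ₀ + 1000)·f^(α−1) − 1000
α = ε/1000 + 1 = 0.96860, so α − 1 = -0.03140
f^(α−1) = 0.04^(-0.03140) = 1.106357
δ_res = (-27.6 + 1000) × 1.106357 − 1000 = 1075.822 − 1000 = 75.82‰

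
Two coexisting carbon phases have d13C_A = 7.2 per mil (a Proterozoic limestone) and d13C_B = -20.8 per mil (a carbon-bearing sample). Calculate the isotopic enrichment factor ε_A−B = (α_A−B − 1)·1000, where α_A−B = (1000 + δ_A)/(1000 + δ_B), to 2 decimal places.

α_A−B = (1000 + 7.2) / (1000 + -20.8) = 1007.2 / 979.2 = 1.028595
ε_A−B = (1.028595 − 1) × 1000 = 28.595 per mil
(The approximation ε ≈ δ_A − δ_B would give 28.0 per mil.)

28.59 per mil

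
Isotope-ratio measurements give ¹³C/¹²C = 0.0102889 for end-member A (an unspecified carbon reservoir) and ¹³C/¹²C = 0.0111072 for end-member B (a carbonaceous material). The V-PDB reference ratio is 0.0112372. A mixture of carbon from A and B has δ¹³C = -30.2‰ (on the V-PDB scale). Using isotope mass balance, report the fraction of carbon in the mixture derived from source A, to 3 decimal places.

δ_A = (0.0102889/0.0112372 − 1)×1000 = (0.915611 − 1)×1000 = -84.389‰
δ_B = (0.0111072/0.0112372 − 1)×1000 = (0.988431 − 1)×1000 = -11.569‰
f_A = (δ_mix − δ_B)/(δ_A − δ_B) = (-30.2 − (-11.569))/(-84.389 − (-11.569))
f_A = -18.631 / -72.821 = 0.2559

0.256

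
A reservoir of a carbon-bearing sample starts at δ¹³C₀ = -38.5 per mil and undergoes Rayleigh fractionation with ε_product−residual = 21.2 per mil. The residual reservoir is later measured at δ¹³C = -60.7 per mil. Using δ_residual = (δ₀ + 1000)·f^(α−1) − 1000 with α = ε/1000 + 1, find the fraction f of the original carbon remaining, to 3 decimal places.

0.332

α − 1 = ε/1000 = 0.0212
(δ_res + 1000)/(δ₀ + 1000) = (-60.7 + 1000)/(-38.5 + 1000) = 939.3/961.5 = 0.976911
f = 0.976911^(1/0.0212) = exp(ln(0.976911)/0.0212) = exp(-0.02336/0.0212)
f = exp(-1.1019) = 0.3322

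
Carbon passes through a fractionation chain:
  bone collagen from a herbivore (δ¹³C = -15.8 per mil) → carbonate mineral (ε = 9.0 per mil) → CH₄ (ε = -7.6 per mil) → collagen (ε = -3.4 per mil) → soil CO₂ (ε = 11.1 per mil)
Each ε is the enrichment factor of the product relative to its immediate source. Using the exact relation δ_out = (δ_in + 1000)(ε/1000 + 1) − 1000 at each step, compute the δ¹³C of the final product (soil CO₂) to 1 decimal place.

-6.9 per mil

step 1: δ = (-15.80 + 1000)·(9.0/1000 + 1) − 1000 = -6.94 per mil
step 2: δ = (-6.94 + 1000)·(-7.6/1000 + 1) − 1000 = -14.49 per mil
step 3: δ = (-14.49 + 1000)·(-3.4/1000 + 1) − 1000 = -17.84 per mil
step 4: δ = (-17.84 + 1000)·(11.1/1000 + 1) − 1000 = -6.94 per mil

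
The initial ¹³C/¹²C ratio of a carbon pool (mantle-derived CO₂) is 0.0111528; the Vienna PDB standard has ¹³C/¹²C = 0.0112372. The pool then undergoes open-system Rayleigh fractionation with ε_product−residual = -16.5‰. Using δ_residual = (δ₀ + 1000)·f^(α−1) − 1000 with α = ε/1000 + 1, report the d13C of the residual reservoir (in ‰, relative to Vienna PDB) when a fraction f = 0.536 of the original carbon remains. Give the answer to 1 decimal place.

δ₀ = (0.0111528/0.0112372 − 1)×1000 = (0.992489 − 1)×1000 = -7.511‰
α − 1 = ε/1000 = -0.0165
f^(α−1) = 0.536^(-0.0165) = 1.010343
δ_res = (-7.511 + 1000) × 1.010343 − 1000 = 1002.754 − 1000 = 2.75‰

2.8‰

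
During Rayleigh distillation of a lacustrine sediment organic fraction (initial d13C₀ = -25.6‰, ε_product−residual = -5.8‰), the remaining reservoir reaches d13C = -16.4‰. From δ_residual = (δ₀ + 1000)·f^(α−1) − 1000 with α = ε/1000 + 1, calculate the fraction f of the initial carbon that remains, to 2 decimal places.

0.20

α − 1 = ε/1000 = -0.0058
(δ_res + 1000)/(δ₀ + 1000) = (-16.4 + 1000)/(-25.6 + 1000) = 983.6/974.4 = 1.009442
f = 1.009442^(1/-0.0058) = exp(ln(1.009442)/-0.0058) = exp(0.00940/-0.0058)
f = exp(-1.6202) = 0.1979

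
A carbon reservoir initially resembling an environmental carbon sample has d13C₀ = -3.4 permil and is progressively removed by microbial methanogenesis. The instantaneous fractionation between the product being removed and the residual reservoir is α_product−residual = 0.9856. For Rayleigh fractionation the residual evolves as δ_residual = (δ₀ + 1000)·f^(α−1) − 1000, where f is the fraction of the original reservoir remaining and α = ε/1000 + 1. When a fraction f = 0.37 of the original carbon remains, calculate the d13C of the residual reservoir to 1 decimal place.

Rayleigh residual: δ_res = (δ₀ + 1000)·f^(α−1) − 1000
α − 1 = -0.01440
f^(α−1) = 0.37^(-0.01440) = 1.014420
δ_res = (-3.4 + 1000) × 1.014420 − 1000 = 1010.971 − 1000 = 10.97 permil

11.0 permil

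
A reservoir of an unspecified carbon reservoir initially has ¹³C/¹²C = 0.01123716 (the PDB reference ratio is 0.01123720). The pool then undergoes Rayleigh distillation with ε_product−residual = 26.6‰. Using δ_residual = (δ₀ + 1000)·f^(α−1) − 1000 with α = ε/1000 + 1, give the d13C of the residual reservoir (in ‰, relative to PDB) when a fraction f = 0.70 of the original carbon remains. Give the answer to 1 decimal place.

-9.4‰

δ₀ = (0.01123716/0.01123720 − 1)×1000 = (0.999996 − 1)×1000 = -0.004‰
α − 1 = ε/1000 = 0.0266
f^(α−1) = 0.70^(0.0266) = 0.990557
δ_res = (-0.004 + 1000) × 0.990557 − 1000 = 990.554 − 1000 = -9.45‰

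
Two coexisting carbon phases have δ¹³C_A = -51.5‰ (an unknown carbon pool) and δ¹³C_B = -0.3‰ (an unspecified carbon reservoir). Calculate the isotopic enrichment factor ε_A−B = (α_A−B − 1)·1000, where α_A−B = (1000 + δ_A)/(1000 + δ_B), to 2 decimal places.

-51.22‰

α_A−B = (1000 + -51.5) / (1000 + -0.3) = 948.5 / 999.7 = 0.948785
ε_A−B = (0.948785 − 1) × 1000 = -51.215‰
(The approximation ε ≈ δ_A − δ_B would give -51.2‰.)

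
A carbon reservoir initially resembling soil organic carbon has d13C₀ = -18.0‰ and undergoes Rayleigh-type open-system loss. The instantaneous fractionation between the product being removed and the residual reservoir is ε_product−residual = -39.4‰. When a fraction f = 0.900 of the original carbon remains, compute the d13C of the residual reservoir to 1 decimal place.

Rayleigh residual: δ_res = (δ₀ + 1000)·f^(α−1) − 1000
α = ε/1000 + 1 = 0.96060, so α − 1 = -0.03940
f^(α−1) = 0.900^(-0.03940) = 1.004160
δ_res = (-18.0 + 1000) × 1.004160 − 1000 = 986.085 − 1000 = -13.92‰

-13.9‰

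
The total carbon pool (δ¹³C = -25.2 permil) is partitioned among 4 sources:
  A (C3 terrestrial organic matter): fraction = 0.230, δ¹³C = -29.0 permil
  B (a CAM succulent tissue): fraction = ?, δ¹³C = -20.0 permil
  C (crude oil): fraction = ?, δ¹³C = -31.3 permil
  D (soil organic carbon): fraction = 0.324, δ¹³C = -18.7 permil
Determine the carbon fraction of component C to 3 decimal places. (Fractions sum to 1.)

Let f_C and f_B be the unknown fractions; fractions sum to 1 so f_C + f_B = 0.446.
Mass balance: Σ fᵢ·δᵢ = δ_bulk ⇒ f_C·(-31.3) + f_B·(-20.0) = -25.2 − (-12.729) = -12.471
Substitute f_B = 0.446 − f_C:
f_C·(-31.3 − -20.0) = -12.471 − 0.446×(-20.0) = -3.551
f_C = -3.551 / -11.3 = 0.3143

0.314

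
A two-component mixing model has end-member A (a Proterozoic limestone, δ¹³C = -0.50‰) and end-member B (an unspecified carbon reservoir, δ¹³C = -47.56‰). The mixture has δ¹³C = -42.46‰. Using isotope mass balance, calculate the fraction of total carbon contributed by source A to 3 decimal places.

0.108

δ_mix = f_A·δ_A + (1 − f_A)·δ_B  ⇒  f_A = (δ_mix − δ_B)/(δ_A − δ_B)
f_A = (-42.46 − (-47.56)) / (-0.50 − (-47.56))
f_A = 5.10 / 47.06 = 0.1084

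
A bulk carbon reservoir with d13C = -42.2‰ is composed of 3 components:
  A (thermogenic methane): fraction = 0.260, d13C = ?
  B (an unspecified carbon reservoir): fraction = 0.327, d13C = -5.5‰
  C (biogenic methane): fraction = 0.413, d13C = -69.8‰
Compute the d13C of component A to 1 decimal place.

-44.5‰

Isotope mass balance: δ_bulk = Σ fᵢ·δᵢ.
-42.2 = 0.260×δ_A + 0.327×(-5.5) + 0.413×(-69.8)
0.260·δ_A = -42.2 − (-30.626) = -11.574
δ_A = -11.574 / 0.260 = -44.52‰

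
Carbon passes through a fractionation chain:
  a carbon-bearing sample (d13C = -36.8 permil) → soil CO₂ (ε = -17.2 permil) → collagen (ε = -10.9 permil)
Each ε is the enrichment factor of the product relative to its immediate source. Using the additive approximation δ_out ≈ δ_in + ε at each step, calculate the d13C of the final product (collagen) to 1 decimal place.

step 1: δ ≈ -36.8 + (-17.2) = -54.0 permil
step 2: δ ≈ -54.0 + (-10.9) = -64.9 permil

-64.9 permil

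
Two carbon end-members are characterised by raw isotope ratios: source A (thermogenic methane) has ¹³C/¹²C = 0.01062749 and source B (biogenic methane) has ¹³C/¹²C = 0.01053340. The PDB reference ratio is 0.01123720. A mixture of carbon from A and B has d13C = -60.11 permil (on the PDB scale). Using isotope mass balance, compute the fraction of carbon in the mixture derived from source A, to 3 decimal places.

0.301

δ_A = (0.01062749/0.01123720 − 1)×1000 = (0.945742 − 1)×1000 = -54.258 permil
δ_B = (0.01053340/0.01123720 − 1)×1000 = (0.937369 − 1)×1000 = -62.631 permil
f_A = (δ_mix − δ_B)/(δ_A − δ_B) = (-60.11 − (-62.631))/(-54.258 − (-62.631))
f_A = 2.521 / 8.373 = 0.3011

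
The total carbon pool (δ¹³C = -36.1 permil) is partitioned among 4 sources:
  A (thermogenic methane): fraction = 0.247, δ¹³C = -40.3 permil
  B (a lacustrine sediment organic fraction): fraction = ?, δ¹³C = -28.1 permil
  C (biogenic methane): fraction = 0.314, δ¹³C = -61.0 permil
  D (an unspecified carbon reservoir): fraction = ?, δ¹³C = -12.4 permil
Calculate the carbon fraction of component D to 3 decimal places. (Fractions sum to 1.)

0.340

Let f_D and f_B be the unknown fractions; fractions sum to 1 so f_D + f_B = 0.439.
Mass balance: Σ fᵢ·δᵢ = δ_bulk ⇒ f_D·(-12.4) + f_B·(-28.1) = -36.1 − (-29.108) = -6.992
Substitute f_B = 0.439 − f_D:
f_D·(-12.4 − -28.1) = -6.992 − 0.439×(-28.1) = 5.344
f_D = 5.344 / 15.7 = 0.3404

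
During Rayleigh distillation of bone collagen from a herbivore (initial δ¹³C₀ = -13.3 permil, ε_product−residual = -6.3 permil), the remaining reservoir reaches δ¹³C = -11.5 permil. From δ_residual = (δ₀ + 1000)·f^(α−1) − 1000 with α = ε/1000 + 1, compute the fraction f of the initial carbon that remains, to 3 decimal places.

α − 1 = ε/1000 = -0.0063
(δ_res + 1000)/(δ₀ + 1000) = (-11.5 + 1000)/(-13.3 + 1000) = 988.5/986.7 = 1.001824
f = 1.001824^(1/-0.0063) = exp(ln(1.001824)/-0.0063) = exp(0.00182/-0.0063)
f = exp(-0.2893) = 0.7488

0.749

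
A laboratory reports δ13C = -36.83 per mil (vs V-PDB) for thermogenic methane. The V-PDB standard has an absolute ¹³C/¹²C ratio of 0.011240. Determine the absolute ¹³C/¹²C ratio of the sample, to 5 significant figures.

0.010826

R_sample = R_standard × (δ13C/1000 + 1)
R_sample = 0.011240 × (-36.83/1000 + 1) = 0.011240 × 0.963170
R_sample = 0.0108260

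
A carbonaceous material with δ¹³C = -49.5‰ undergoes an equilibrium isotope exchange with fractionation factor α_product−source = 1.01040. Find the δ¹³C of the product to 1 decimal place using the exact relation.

δ_product = (δ_source + 1000)·α − 1000
δ_product = (-49.5 + 1000) × 1.01040 − 1000
δ_product = 960.385 − 1000 = -39.61‰

-39.6‰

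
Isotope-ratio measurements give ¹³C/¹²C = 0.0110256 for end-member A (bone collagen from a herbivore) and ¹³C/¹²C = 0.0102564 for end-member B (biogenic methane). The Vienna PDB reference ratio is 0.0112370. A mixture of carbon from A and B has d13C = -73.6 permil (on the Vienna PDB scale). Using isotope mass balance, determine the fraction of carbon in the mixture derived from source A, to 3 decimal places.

0.200

δ_A = (0.0110256/0.0112370 − 1)×1000 = (0.981187 − 1)×1000 = -18.813 permil
δ_B = (0.0102564/0.0112370 − 1)×1000 = (0.912735 − 1)×1000 = -87.265 permil
f_A = (δ_mix − δ_B)/(δ_A − δ_B) = (-73.6 − (-87.265))/(-18.813 − (-87.265))
f_A = 13.665 / 68.452 = 0.1996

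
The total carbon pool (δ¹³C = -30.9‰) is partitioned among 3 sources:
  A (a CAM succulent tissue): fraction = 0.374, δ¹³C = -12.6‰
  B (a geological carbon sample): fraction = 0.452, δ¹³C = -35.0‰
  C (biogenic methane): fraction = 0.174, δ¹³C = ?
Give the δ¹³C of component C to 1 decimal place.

Isotope mass balance: δ_bulk = Σ fᵢ·δᵢ.
-30.9 = 0.374×(-12.6) + 0.452×(-35.0) + 0.174×δ_C
0.174·δ_C = -30.9 − (-20.532) = -10.368
δ_C = -10.368 / 0.174 = -59.58‰

-59.6‰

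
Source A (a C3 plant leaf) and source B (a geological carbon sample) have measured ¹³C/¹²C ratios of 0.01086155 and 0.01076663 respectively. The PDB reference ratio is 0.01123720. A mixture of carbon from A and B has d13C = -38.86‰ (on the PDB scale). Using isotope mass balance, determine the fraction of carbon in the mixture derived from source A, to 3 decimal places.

0.357

δ_A = (0.01086155/0.01123720 − 1)×1000 = (0.966571 − 1)×1000 = -33.429‰
δ_B = (0.01076663/0.01123720 − 1)×1000 = (0.958124 − 1)×1000 = -41.876‰
f_A = (δ_mix − δ_B)/(δ_A − δ_B) = (-38.86 − (-41.876))/(-33.429 − (-41.876))
f_A = 3.016 / 8.447 = 0.3571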